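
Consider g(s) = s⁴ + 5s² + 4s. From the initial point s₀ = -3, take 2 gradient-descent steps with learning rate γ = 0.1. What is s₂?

-450.3456

g′(s) = 4s³ + 10s + 4
s₁ = -3 − 0.1·(-134) = 10.4
s₂ = 10.4 − 0.1·4607.456 = -450.3456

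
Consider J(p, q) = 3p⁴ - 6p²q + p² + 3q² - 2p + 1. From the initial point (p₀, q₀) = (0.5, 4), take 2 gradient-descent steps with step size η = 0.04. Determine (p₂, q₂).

(2.11424768, 2.853664)

∇J = (12p³ - 12pq + 2p - 2, -6p² + 6q)
Step 1: at (0.5, 4), ∇J = (-23.5, 22.5) → (0.5, 4) − 0.04·(-23.5, 22.5) = (1.44, 3.1)
Step 2: at (1.44, 3.1), ∇J = (-16.856192, 6.1584) → (1.44, 3.1) − 0.04·(-16.856192, 6.1584) = (2.11424768, 2.853664)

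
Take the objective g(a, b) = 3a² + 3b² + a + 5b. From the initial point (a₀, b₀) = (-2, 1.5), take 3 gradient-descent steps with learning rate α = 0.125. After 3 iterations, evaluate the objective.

-2.16021728515625

∇g = (6a + 1, 6b + 5)
Step 1: at (-2, 1.5), ∇g = (-11, 14) → (-2, 1.5) − 0.125·(-11, 14) = (-0.625, -0.25)
Step 2: at (-0.625, -0.25), ∇g = (-2.75, 3.5) → (-0.625, -0.25) − 0.125·(-2.75, 3.5) = (-0.28125, -0.6875)
Step 3: at (-0.28125, -0.6875), ∇g = (-0.6875, 0.875) → (-0.28125, -0.6875) − 0.125·(-0.6875, 0.875) = (-0.1953125, -0.796875)
g(-0.1953125, -0.796875) = -2.16021728515625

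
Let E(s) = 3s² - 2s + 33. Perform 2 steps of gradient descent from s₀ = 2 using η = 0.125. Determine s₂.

E′(s) = 6s - 2
s₁ = 2 − 0.125·10 = 0.75
s₂ = 0.75 − 0.125·2.5 = 0.4375

0.4375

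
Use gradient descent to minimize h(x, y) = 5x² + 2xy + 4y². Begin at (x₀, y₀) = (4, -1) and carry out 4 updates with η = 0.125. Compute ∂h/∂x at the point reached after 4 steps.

0.7421875

∇h = (10x + 2y, 2x + 8y)
(x₁, y₁) = (4, -1) − 0.125·(38, 0) = (-0.75, -1)
(x₂, y₂) = (-0.75, -1) − 0.125·(-9.5, -9.5) = (0.4375, 0.1875)
(x₃, y₃) = (0.4375, 0.1875) − 0.125·(4.75, 2.375) = (-0.15625, -0.109375)
(x₄, y₄) = (-0.15625, -0.109375) − 0.125·(-1.78125, -1.1875) = (0.06640625, 0.0390625)
∂h/∂x at (0.06640625, 0.0390625) = 0.7421875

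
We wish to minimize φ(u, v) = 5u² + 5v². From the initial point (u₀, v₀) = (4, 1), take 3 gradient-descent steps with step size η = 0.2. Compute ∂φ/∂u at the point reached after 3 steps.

∇φ = (10u, 10v)
(u₁, v₁) = (4, 1) − 0.2·(40, 10) = (-4, -1)
(u₂, v₂) = (-4, -1) − 0.2·(-40, -10) = (4, 1)
(u₃, v₃) = (4, 1) − 0.2·(40, 10) = (-4, -1)
∂φ/∂u at (-4, -1) = -40

-40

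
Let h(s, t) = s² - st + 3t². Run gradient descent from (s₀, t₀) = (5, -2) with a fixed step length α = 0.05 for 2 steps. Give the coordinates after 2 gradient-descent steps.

(3.9025, -0.585)

∇h = (2s - t, -s + 6t)
(s₁, t₁) = (5, -2) − 0.05·(12, -17) = (4.4, -1.15)
(s₂, t₂) = (4.4, -1.15) − 0.05·(9.95, -11.3) = (3.9025, -0.585)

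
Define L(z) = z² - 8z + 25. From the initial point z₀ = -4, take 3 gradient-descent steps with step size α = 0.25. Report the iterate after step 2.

L′(z) = 2z - 8
Step 1: L′(-4) = -16; z₁ = -4 − 0.25·(-16) = 0
Step 2: L′(0) = -8; z₂ = 0 − 0.25·(-8) = 2

2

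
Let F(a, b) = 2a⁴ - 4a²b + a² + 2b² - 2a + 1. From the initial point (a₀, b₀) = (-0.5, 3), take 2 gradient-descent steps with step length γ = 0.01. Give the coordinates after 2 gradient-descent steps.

(-0.66688704, 2.787856)

∇F = (8a³ - 8ab + 2a - 2, -4a² + 4b)
Step 1: at (-0.5, 3), ∇F = (8, 11) → (-0.5, 3) − 0.01·(8, 11) = (-0.58, 2.89)
Step 2: at (-0.58, 2.89), ∇F = (8.688704, 10.2144) → (-0.58, 2.89) − 0.01·(8.688704, 10.2144) = (-0.66688704, 2.787856)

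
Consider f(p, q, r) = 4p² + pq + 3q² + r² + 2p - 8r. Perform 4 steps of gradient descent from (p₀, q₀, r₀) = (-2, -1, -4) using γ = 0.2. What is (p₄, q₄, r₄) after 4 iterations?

∇f = (8p + q + 2, p + 6q, 2r - 8)
Step 1: at (-2, -1, -4), ∇f = (-15, -8, -16) → (-2, -1, -4) − 0.2·(-15, -8, -16) = (1, 0.6, -0.8)
Step 2: at (1, 0.6, -0.8), ∇f = (10.6, 4.6, -9.6) → (1, 0.6, -0.8) − 0.2·(10.6, 4.6, -9.6) = (-1.12, -0.32, 1.12)
Step 3: at (-1.12, -0.32, 1.12), ∇f = (-7.28, -3.04, -5.76) → (-1.12, -0.32, 1.12) − 0.2·(-7.28, -3.04, -5.76) = (0.336, 0.288, 2.272)
Step 4: at (0.336, 0.288, 2.272), ∇f = (4.976, 2.064, -3.456) → (0.336, 0.288, 2.272) − 0.2·(4.976, 2.064, -3.456) = (-0.6592, -0.1248, 2.9632)

(-0.6592, -0.1248, 2.9632)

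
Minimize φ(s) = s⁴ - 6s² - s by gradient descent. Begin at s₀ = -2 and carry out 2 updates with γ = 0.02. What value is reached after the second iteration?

φ′(s) = 4s³ - 12s - 1
Step 1: φ′(-2) = -9; s₁ = -2 − 0.02·(-9) = -1.82
Step 2: φ′(-1.82) = -3.274272; s₂ = -1.82 − 0.02·(-3.274272) = -1.75451456

-1.75451456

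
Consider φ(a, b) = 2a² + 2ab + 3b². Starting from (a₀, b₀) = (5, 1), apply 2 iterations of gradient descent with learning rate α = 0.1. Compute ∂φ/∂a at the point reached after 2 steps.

5.6

∇φ = (4a + 2b, 2a + 6b)
Step 1: at (5, 1), ∇φ = (22, 16) → (5, 1) − 0.1·(22, 16) = (2.8, -0.6)
Step 2: at (2.8, -0.6), ∇φ = (10, 2) → (2.8, -0.6) − 0.1·(10, 2) = (1.8, -0.8)
∂φ/∂a at (1.8, -0.8) = 5.6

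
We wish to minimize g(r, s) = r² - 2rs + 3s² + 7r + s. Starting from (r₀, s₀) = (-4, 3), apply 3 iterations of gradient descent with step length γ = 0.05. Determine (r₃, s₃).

∇g = (2r - 2s + 7, -2r + 6s + 1)
(r₁, s₁) = (-4, 3) − 0.05·(-7, 27) = (-3.65, 1.65)
(r₂, s₂) = (-3.65, 1.65) − 0.05·(-3.6, 18.2) = (-3.47, 0.74)
(r₃, s₃) = (-3.47, 0.74) − 0.05·(-1.42, 12.38) = (-3.399, 0.121)

(-3.399, 0.121)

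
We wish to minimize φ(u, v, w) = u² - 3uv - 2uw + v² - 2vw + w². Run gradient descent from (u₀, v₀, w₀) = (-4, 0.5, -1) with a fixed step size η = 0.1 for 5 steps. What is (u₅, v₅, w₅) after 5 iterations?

(-5.365925, -5.2253, -4.45695)

∇φ = (2u - 3v - 2w, -3u + 2v - 2w, -2u - 2v + 2w)
(u₁, v₁, w₁) = (-4, 0.5, -1) − 0.1·(-7.5, 15, 5) = (-3.25, -1, -1.5)
(u₂, v₂, w₂) = (-3.25, -1, -1.5) − 0.1·(-0.5, 10.75, 5.5) = (-3.2, -2.075, -2.05)
(u₃, v₃, w₃) = (-3.2, -2.075, -2.05) − 0.1·(3.925, 9.55, 6.45) = (-3.5925, -3.03, -2.695)
(u₄, v₄, w₄) = (-3.5925, -3.03, -2.695) − 0.1·(7.295, 10.1075, 7.855) = (-4.322, -4.04075, -3.4805)
(u₅, v₅, w₅) = (-4.322, -4.04075, -3.4805) − 0.1·(10.43925, 11.8455, 9.7645) = (-5.365925, -5.2253, -4.45695)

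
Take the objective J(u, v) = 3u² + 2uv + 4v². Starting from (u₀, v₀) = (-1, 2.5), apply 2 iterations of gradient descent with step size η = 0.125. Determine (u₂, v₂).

∇J = (6u + 2v, 2u + 8v)
Step 1: at (-1, 2.5), ∇J = (-1, 18) → (-1, 2.5) − 0.125·(-1, 18) = (-0.875, 0.25)
Step 2: at (-0.875, 0.25), ∇J = (-4.75, 0.25) → (-0.875, 0.25) − 0.125·(-4.75, 0.25) = (-0.28125, 0.21875)

(-0.28125, 0.21875)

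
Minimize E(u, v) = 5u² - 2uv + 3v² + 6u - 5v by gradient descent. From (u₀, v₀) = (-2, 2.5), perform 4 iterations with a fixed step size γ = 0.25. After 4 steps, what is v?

∇E = (10u - 2v + 6, -2u + 6v - 5)
(u₁, v₁) = (-2, 2.5) − 0.25·(-19, 14) = (2.75, -1)
(u₂, v₂) = (2.75, -1) − 0.25·(35.5, -16.5) = (-6.125, 3.125)
(u₃, v₃) = (-6.125, 3.125) − 0.25·(-61.5, 26) = (9.25, -3.375)
(u₄, v₄) = (9.25, -3.375) − 0.25·(105.25, -43.75) = (-17.0625, 7.5625)
v = 7.5625

7.5625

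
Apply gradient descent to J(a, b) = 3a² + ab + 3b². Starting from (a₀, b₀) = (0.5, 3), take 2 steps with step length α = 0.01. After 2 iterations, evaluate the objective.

22.3996950425

∇J = (6a + b, a + 6b)
(a₁, b₁) = (0.5, 3) − 0.01·(6, 18.5) = (0.44, 2.815)
(a₂, b₂) = (0.44, 2.815) − 0.01·(5.455, 17.33) = (0.38545, 2.6417)
J(0.38545, 2.6417) = 22.3996950425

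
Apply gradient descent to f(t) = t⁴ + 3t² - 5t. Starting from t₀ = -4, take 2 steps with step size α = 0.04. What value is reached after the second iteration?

-59.01184

f′(t) = 4t³ + 6t - 5
Step 1: f′(-4) = -285; t₁ = -4 − 0.04·(-285) = 7.4
Step 2: f′(7.4) = 1660.296; t₂ = 7.4 − 0.04·1660.296 = -59.01184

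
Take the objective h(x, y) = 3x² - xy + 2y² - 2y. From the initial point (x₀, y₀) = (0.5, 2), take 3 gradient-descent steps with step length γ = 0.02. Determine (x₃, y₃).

∇h = (6x - y, -x + 4y - 2)
(x₁, y₁) = (0.5, 2) − 0.02·(1, 5.5) = (0.48, 1.89)
(x₂, y₂) = (0.48, 1.89) − 0.02·(0.99, 5.08) = (0.4602, 1.7884)
(x₃, y₃) = (0.4602, 1.7884) − 0.02·(0.9728, 4.6934) = (0.440744, 1.694532)

(0.440744, 1.694532)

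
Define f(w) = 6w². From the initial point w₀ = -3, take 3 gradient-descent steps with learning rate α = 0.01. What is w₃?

f′(w) = 12w
Step 1: f′(-3) = -36; w₁ = -3 − 0.01·(-36) = -2.64
Step 2: f′(-2.64) = -31.68; w₂ = -2.64 − 0.01·(-31.68) = -2.3232
Step 3: f′(-2.3232) = -27.8784; w₃ = -2.3232 − 0.01·(-27.8784) = -2.044416

-2.044416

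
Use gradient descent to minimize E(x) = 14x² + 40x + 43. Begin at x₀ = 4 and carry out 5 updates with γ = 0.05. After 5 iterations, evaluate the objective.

14.4718326784

E′(x) = 28x + 40
x₁ = 4 − 0.05·152 = -3.6
x₂ = -3.6 − 0.05·(-60.8) = -0.56
x₃ = -0.56 − 0.05·24.32 = -1.776
x₄ = -1.776 − 0.05·(-9.728) = -1.2896
x₅ = -1.2896 − 0.05·3.8912 = -1.48416
E(-1.48416) = 14.4718326784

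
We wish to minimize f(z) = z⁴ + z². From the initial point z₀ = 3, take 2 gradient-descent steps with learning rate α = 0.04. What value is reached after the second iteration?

-0.82777344

f′(z) = 4z³ + 2z
z₁ = 3 − 0.04·114 = -1.56
z₂ = -1.56 − 0.04·(-18.305664) = -0.82777344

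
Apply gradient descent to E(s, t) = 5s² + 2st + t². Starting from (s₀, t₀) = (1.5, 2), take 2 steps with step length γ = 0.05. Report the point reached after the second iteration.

∇E = (10s + 2t, 2s + 2t)
Step 1: at (1.5, 2), ∇E = (19, 7) → (1.5, 2) − 0.05·(19, 7) = (0.55, 1.65)
Step 2: at (0.55, 1.65), ∇E = (8.8, 4.4) → (0.55, 1.65) − 0.05·(8.8, 4.4) = (0.11, 1.43)

(0.11, 1.43)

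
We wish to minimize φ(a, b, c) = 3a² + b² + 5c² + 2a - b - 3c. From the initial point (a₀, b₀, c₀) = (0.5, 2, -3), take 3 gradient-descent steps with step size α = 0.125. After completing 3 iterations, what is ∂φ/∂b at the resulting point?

∇φ = (6a + 2, 2b - 1, 10c - 3)
Step 1: at (0.5, 2, -3), ∇φ = (5, 3, -33) → (0.5, 2, -3) − 0.125·(5, 3, -33) = (-0.125, 1.625, 1.125)
Step 2: at (-0.125, 1.625, 1.125), ∇φ = (1.25, 2.25, 8.25) → (-0.125, 1.625, 1.125) − 0.125·(1.25, 2.25, 8.25) = (-0.28125, 1.34375, 0.09375)
Step 3: at (-0.28125, 1.34375, 0.09375), ∇φ = (0.3125, 1.6875, -2.0625) → (-0.28125, 1.34375, 0.09375) − 0.125·(0.3125, 1.6875, -2.0625) = (-0.3203125, 1.1328125, 0.3515625)
∂φ/∂b at (-0.3203125, 1.1328125, 0.3515625) = 1.265625

1.265625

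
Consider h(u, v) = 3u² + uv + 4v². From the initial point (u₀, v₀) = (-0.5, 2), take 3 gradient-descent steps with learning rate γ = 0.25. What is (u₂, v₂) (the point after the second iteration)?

∇h = (6u + v, u + 8v)
(u₁, v₁) = (-0.5, 2) − 0.25·(-1, 15.5) = (-0.25, -1.875)
(u₂, v₂) = (-0.25, -1.875) − 0.25·(-3.375, -15.25) = (0.59375, 1.9375)

(0.59375, 1.9375)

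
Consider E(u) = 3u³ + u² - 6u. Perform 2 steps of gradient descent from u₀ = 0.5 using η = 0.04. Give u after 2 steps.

E′(u) = 9u² + 2u - 6
u₁ = 0.5 − 0.04·(-2.75) = 0.61
u₂ = 0.61 − 0.04·(-1.4311) = 0.667244

0.667244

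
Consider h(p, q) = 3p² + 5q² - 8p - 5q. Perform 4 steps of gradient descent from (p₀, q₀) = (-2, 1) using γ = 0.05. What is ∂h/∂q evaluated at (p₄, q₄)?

0.3125

∇h = (6p - 8, 10q - 5)
Step 1: at (-2, 1), ∇h = (-20, 5) → (-2, 1) − 0.05·(-20, 5) = (-1, 0.75)
Step 2: at (-1, 0.75), ∇h = (-14, 2.5) → (-1, 0.75) − 0.05·(-14, 2.5) = (-0.3, 0.625)
Step 3: at (-0.3, 0.625), ∇h = (-9.8, 1.25) → (-0.3, 0.625) − 0.05·(-9.8, 1.25) = (0.19, 0.5625)
Step 4: at (0.19, 0.5625), ∇h = (-6.86, 0.625) → (0.19, 0.5625) − 0.05·(-6.86, 0.625) = (0.533, 0.53125)
∂h/∂q at (0.533, 0.53125) = 0.3125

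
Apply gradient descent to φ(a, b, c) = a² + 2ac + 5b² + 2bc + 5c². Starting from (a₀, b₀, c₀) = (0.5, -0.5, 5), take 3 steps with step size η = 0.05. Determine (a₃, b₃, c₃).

(-0.3985, -0.4455, 0.757)

∇φ = (2a + 2c, 10b + 2c, 2a + 2b + 10c)
Step 1: at (0.5, -0.5, 5), ∇φ = (11, 5, 50) → (0.5, -0.5, 5) − 0.05·(11, 5, 50) = (-0.05, -0.75, 2.5)
Step 2: at (-0.05, -0.75, 2.5), ∇φ = (4.9, -2.5, 23.4) → (-0.05, -0.75, 2.5) − 0.05·(4.9, -2.5, 23.4) = (-0.295, -0.625, 1.33)
Step 3: at (-0.295, -0.625, 1.33), ∇φ = (2.07, -3.59, 11.46) → (-0.295, -0.625, 1.33) − 0.05·(2.07, -3.59, 11.46) = (-0.3985, -0.4455, 0.757)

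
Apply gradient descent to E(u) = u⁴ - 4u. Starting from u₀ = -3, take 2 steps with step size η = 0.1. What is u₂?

-211.9472

E′(u) = 4u³ - 4
Step 1: E′(-3) = -112; u₁ = -3 − 0.1·(-112) = 8.2
Step 2: E′(8.2) = 2201.472; u₂ = 8.2 − 0.1·2201.472 = -211.9472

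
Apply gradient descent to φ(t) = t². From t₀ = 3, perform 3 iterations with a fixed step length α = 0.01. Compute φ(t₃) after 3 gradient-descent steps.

φ′(t) = 2t
Step 1: φ′(3) = 6; t₁ = 3 − 0.01·6 = 2.94
Step 2: φ′(2.94) = 5.88; t₂ = 2.94 − 0.01·5.88 = 2.8812
Step 3: φ′(2.8812) = 5.7624; t₃ = 2.8812 − 0.01·5.7624 = 2.823576
φ(2.823576) = 7.972581427776

7.972581427776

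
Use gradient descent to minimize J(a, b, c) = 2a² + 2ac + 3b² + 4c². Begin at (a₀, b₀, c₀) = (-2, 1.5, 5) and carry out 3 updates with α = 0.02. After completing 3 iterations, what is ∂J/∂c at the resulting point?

21.300992

∇J = (4a + 2c, 6b, 2a + 8c)
Step 1: at (-2, 1.5, 5), ∇J = (2, 9, 36) → (-2, 1.5, 5) − 0.02·(2, 9, 36) = (-2.04, 1.32, 4.28)
Step 2: at (-2.04, 1.32, 4.28), ∇J = (0.4, 7.92, 30.16) → (-2.04, 1.32, 4.28) − 0.02·(0.4, 7.92, 30.16) = (-2.048, 1.1616, 3.6768)
Step 3: at (-2.048, 1.1616, 3.6768), ∇J = (-0.8384, 6.9696, 25.3184) → (-2.048, 1.1616, 3.6768) − 0.02·(-0.8384, 6.9696, 25.3184) = (-2.031232, 1.022208, 3.170432)
∂J/∂c at (-2.031232, 1.022208, 3.170432) = 21.300992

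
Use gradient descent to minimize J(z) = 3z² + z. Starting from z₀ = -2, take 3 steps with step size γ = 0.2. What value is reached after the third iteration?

-0.152

J′(z) = 6z + 1
z₁ = -2 − 0.2·(-11) = 0.2
z₂ = 0.2 − 0.2·2.2 = -0.24
z₃ = -0.24 − 0.2·(-0.44) = -0.152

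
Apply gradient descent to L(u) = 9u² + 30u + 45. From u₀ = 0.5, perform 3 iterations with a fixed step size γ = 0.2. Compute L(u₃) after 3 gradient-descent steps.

13071.691536

L′(u) = 18u + 30
u₁ = 0.5 − 0.2·39 = -7.3
u₂ = -7.3 − 0.2·(-101.4) = 12.98
u₃ = 12.98 − 0.2·263.64 = -39.748
L(-39.748) = 13071.691536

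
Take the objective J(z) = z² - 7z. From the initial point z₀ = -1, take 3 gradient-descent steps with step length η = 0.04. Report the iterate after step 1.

-0.64

J′(z) = 2z - 7
z₁ = -1 − 0.04·(-9) = -0.64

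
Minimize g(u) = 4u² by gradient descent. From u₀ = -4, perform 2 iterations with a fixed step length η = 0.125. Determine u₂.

0

g′(u) = 8u
Step 1: g′(-4) = -32; u₁ = -4 − 0.125·(-32) = 0
Step 2: g′(0) = 0; u₂ = 0 − 0.125·0 = 0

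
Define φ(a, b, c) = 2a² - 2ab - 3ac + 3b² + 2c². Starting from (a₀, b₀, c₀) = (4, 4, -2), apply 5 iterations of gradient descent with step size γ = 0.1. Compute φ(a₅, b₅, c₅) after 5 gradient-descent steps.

∇φ = (4a - 2b - 3c, -2a + 6b, -3a + 4c)
(a₁, b₁, c₁) = (4, 4, -2) − 0.1·(14, 16, -20) = (2.6, 2.4, 0)
(a₂, b₂, c₂) = (2.6, 2.4, 0) − 0.1·(5.6, 9.2, -7.8) = (2.04, 1.48, 0.78)
(a₃, b₃, c₃) = (2.04, 1.48, 0.78) − 0.1·(2.86, 4.8, -3) = (1.754, 1, 1.08)
(a₄, b₄, c₄) = (1.754, 1, 1.08) − 0.1·(1.776, 2.492, -0.942) = (1.5764, 0.7508, 1.1742)
(a₅, b₅, c₅) = (1.5764, 0.7508, 1.1742) − 0.1·(1.2814, 1.352, -0.0324) = (1.44826, 0.6156, 1.17744)
φ(1.44826, 0.6156, 1.17744) = 1.2057185672

1.2057185672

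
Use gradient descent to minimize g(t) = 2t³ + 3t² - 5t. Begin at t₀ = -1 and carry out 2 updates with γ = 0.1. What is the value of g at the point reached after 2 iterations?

g′(t) = 6t² + 6t - 5
Step 1: g′(-1) = -5; t₁ = -1 − 0.1·(-5) = -0.5
Step 2: g′(-0.5) = -6.5; t₂ = -0.5 − 0.1·(-6.5) = 0.15
g(0.15) = -0.67575

-0.67575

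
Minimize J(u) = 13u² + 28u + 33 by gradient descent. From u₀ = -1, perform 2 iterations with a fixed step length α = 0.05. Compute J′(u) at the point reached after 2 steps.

J′(u) = 26u + 28
Step 1: J′(-1) = 2; u₁ = -1 − 0.05·2 = -1.1
Step 2: J′(-1.1) = -0.6; u₂ = -1.1 − 0.05·(-0.6) = -1.07
J′(u) at (-1.07) = 0.18

0.18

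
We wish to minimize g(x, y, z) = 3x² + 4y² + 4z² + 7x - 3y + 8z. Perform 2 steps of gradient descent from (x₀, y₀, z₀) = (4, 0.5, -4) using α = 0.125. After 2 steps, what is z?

∇g = (6x + 7, 8y - 3, 8z + 8)
Step 1: at (4, 0.5, -4), ∇g = (31, 1, -24) → (4, 0.5, -4) − 0.125·(31, 1, -24) = (0.125, 0.375, -1)
Step 2: at (0.125, 0.375, -1), ∇g = (7.75, 0, 0) → (0.125, 0.375, -1) − 0.125·(7.75, 0, 0) = (-0.84375, 0.375, -1)
z = -1

-1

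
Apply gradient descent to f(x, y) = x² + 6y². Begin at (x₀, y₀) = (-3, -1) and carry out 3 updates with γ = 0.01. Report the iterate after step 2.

(-2.8812, -0.7744)

∇f = (2x, 12y)
Step 1: at (-3, -1), ∇f = (-6, -12) → (-3, -1) − 0.01·(-6, -12) = (-2.94, -0.88)
Step 2: at (-2.94, -0.88), ∇f = (-5.88, -10.56) → (-2.94, -0.88) − 0.01·(-5.88, -10.56) = (-2.8812, -0.7744)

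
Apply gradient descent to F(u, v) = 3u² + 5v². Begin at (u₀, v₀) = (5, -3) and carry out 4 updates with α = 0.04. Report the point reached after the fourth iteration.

∇F = (6u, 10v)
(u₁, v₁) = (5, -3) − 0.04·(30, -30) = (3.8, -1.8)
(u₂, v₂) = (3.8, -1.8) − 0.04·(22.8, -18) = (2.888, -1.08)
(u₃, v₃) = (2.888, -1.08) − 0.04·(17.328, -10.8) = (2.19488, -0.648)
(u₄, v₄) = (2.19488, -0.648) − 0.04·(13.16928, -6.48) = (1.6681088, -0.3888)

(1.6681088, -0.3888)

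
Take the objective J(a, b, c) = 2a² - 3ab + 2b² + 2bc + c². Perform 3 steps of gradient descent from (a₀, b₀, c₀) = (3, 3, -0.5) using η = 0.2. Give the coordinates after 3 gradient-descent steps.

∇J = (4a - 3b, -3a + 4b + 2c, 2b + 2c)
Step 1: at (3, 3, -0.5), ∇J = (3, 2, 5) → (3, 3, -0.5) − 0.2·(3, 2, 5) = (2.4, 2.6, -1.5)
Step 2: at (2.4, 2.6, -1.5), ∇J = (1.8, 0.2, 2.2) → (2.4, 2.6, -1.5) − 0.2·(1.8, 0.2, 2.2) = (2.04, 2.56, -1.94)
Step 3: at (2.04, 2.56, -1.94), ∇J = (0.48, 0.24, 1.24) → (2.04, 2.56, -1.94) − 0.2·(0.48, 0.24, 1.24) = (1.944, 2.512, -2.188)

(1.944, 2.512, -2.188)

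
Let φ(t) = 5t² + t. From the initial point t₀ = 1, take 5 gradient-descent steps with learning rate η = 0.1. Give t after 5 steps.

φ′(t) = 10t + 1
t₁ = 1 − 0.1·11 = -0.1
t₂ = -0.1 − 0.1·0 = -0.1
t₃ = -0.1 − 0.1·0 = -0.1
t₄ = -0.1 − 0.1·0 = -0.1
t₅ = -0.1 − 0.1·0 = -0.1

-0.1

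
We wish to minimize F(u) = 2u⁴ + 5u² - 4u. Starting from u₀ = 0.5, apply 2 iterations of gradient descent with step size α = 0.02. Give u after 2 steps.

F′(u) = 8u³ + 10u - 4
Step 1: F′(0.5) = 2; u₁ = 0.5 − 0.02·2 = 0.46
Step 2: F′(0.46) = 1.378688; u₂ = 0.46 − 0.02·1.378688 = 0.43242624

0.43242624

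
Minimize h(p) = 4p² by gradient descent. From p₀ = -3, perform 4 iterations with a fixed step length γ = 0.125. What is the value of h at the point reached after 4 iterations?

h′(p) = 8p
p₁ = -3 − 0.125·(-24) = 0
p₂ = 0 − 0.125·0 = 0
p₃ = 0 − 0.125·0 = 0
p₄ = 0 − 0.125·0 = 0
h(0) = 0

0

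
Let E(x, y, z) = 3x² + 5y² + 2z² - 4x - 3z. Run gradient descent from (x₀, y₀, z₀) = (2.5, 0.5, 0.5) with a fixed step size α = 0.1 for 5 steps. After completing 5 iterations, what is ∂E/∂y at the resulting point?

∇E = (6x - 4, 10y, 4z - 3)
Step 1: at (2.5, 0.5, 0.5), ∇E = (11, 5, -1) → (2.5, 0.5, 0.5) − 0.1·(11, 5, -1) = (1.4, 0, 0.6)
Step 2: at (1.4, 0, 0.6), ∇E = (4.4, 0, -0.6) → (1.4, 0, 0.6) − 0.1·(4.4, 0, -0.6) = (0.96, 0, 0.66)
Step 3: at (0.96, 0, 0.66), ∇E = (1.76, 0, -0.36) → (0.96, 0, 0.66) − 0.1·(1.76, 0, -0.36) = (0.784, 0, 0.696)
Step 4: at (0.784, 0, 0.696), ∇E = (0.704, 0, -0.216) → (0.784, 0, 0.696) − 0.1·(0.704, 0, -0.216) = (0.7136, 0, 0.7176)
Step 5: at (0.7136, 0, 0.7176), ∇E = (0.2816, 0, -0.1296) → (0.7136, 0, 0.7176) − 0.1·(0.2816, 0, -0.1296) = (0.68544, 0, 0.73056)
∂E/∂y at (0.68544, 0, 0.73056) = 0

0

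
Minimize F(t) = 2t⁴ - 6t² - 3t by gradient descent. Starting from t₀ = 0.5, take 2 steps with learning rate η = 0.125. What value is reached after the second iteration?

F′(t) = 8t³ - 12t - 3
t₁ = 0.5 − 0.125·(-8) = 1.5
t₂ = 1.5 − 0.125·6 = 0.75

0.75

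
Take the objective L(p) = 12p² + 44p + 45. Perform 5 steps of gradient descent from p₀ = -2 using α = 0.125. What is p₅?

3.5

L′(p) = 24p + 44
Step 1: L′(-2) = -4; p₁ = -2 − 0.125·(-4) = -1.5
Step 2: L′(-1.5) = 8; p₂ = -1.5 − 0.125·8 = -2.5
Step 3: L′(-2.5) = -16; p₃ = -2.5 − 0.125·(-16) = -0.5
Step 4: L′(-0.5) = 32; p₄ = -0.5 − 0.125·32 = -4.5
Step 5: L′(-4.5) = -64; p₅ = -4.5 − 0.125·(-64) = 3.5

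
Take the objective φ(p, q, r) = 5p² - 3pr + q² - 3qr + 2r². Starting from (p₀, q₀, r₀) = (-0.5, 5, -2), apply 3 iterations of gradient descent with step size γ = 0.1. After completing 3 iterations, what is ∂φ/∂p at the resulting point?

-1.413

∇φ = (10p - 3r, 2q - 3r, -3p - 3q + 4r)
Step 1: at (-0.5, 5, -2), ∇φ = (1, 16, -21.5) → (-0.5, 5, -2) − 0.1·(1, 16, -21.5) = (-0.6, 3.4, 0.15)
Step 2: at (-0.6, 3.4, 0.15), ∇φ = (-6.45, 6.35, -7.8) → (-0.6, 3.4, 0.15) − 0.1·(-6.45, 6.35, -7.8) = (0.045, 2.765, 0.93)
Step 3: at (0.045, 2.765, 0.93), ∇φ = (-2.34, 2.74, -4.71) → (0.045, 2.765, 0.93) − 0.1·(-2.34, 2.74, -4.71) = (0.279, 2.491, 1.401)
∂φ/∂p at (0.279, 2.491, 1.401) = -1.413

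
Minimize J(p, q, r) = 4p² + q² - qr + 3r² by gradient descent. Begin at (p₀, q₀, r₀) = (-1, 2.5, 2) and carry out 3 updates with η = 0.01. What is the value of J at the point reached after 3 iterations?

13.04682194516825

∇J = (8p, 2q - r, -q + 6r)
Step 1: at (-1, 2.5, 2), ∇J = (-8, 3, 9.5) → (-1, 2.5, 2) − 0.01·(-8, 3, 9.5) = (-0.92, 2.47, 1.905)
Step 2: at (-0.92, 2.47, 1.905), ∇J = (-7.36, 3.035, 8.96) → (-0.92, 2.47, 1.905) − 0.01·(-7.36, 3.035, 8.96) = (-0.8464, 2.43965, 1.8154)
Step 3: at (-0.8464, 2.43965, 1.8154), ∇J = (-6.7712, 3.0639, 8.45275) → (-0.8464, 2.43965, 1.8154) − 0.01·(-6.7712, 3.0639, 8.45275) = (-0.778688, 2.409011, 1.7308725)
J(-0.778688, 2.409011, 1.7308725) = 13.04682194516825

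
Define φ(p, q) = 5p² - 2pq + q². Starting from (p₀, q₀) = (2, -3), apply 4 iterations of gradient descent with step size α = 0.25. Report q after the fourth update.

∇φ = (10p - 2q, -2p + 2q)
Step 1: at (2, -3), ∇φ = (26, -10) → (2, -3) − 0.25·(26, -10) = (-4.5, -0.5)
Step 2: at (-4.5, -0.5), ∇φ = (-44, 8) → (-4.5, -0.5) − 0.25·(-44, 8) = (6.5, -2.5)
Step 3: at (6.5, -2.5), ∇φ = (70, -18) → (6.5, -2.5) − 0.25·(70, -18) = (-11, 2)
Step 4: at (-11, 2), ∇φ = (-114, 26) → (-11, 2) − 0.25·(-114, 26) = (17.5, -4.5)
q = -4.5

-4.5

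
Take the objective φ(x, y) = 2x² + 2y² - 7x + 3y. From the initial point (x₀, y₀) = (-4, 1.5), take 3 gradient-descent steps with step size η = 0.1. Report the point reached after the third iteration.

∇φ = (4x - 7, 4y + 3)
(x₁, y₁) = (-4, 1.5) − 0.1·(-23, 9) = (-1.7, 0.6)
(x₂, y₂) = (-1.7, 0.6) − 0.1·(-13.8, 5.4) = (-0.32, 0.06)
(x₃, y₃) = (-0.32, 0.06) − 0.1·(-8.28, 3.24) = (0.508, -0.264)

(0.508, -0.264)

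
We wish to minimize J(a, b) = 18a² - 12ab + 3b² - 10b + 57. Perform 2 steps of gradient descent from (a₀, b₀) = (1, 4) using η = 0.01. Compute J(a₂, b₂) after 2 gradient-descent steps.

33.35735088

∇J = (36a - 12b, -12a + 6b - 10)
(a₁, b₁) = (1, 4) − 0.01·(-12, 2) = (1.12, 3.98)
(a₂, b₂) = (1.12, 3.98) − 0.01·(-7.44, 0.44) = (1.1944, 3.9756)
J(1.1944, 3.9756) = 33.35735088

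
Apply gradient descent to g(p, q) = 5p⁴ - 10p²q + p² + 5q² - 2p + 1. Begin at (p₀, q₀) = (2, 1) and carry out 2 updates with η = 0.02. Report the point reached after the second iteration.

∇g = (20p³ - 20pq + 2p - 2, -10p² + 10q)
(p₁, q₁) = (2, 1) − 0.02·(122, -30) = (-0.44, 1.6)
(p₂, q₂) = (-0.44, 1.6) − 0.02·(9.49632, 14.064) = (-0.6299264, 1.31872)

(-0.6299264, 1.31872)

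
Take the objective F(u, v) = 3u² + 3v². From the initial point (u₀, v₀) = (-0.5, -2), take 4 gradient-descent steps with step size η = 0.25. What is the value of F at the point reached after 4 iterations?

0.0498046875

∇F = (6u, 6v)
Step 1: at (-0.5, -2), ∇F = (-3, -12) → (-0.5, -2) − 0.25·(-3, -12) = (0.25, 1)
Step 2: at (0.25, 1), ∇F = (1.5, 6) → (0.25, 1) − 0.25·(1.5, 6) = (-0.125, -0.5)
Step 3: at (-0.125, -0.5), ∇F = (-0.75, -3) → (-0.125, -0.5) − 0.25·(-0.75, -3) = (0.0625, 0.25)
Step 4: at (0.0625, 0.25), ∇F = (0.375, 1.5) → (0.0625, 0.25) − 0.25·(0.375, 1.5) = (-0.03125, -0.125)
F(-0.03125, -0.125) = 0.0498046875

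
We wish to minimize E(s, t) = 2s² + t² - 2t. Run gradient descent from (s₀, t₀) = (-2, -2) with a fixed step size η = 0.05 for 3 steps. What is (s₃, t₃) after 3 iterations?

∇E = (4s, 2t - 2)
(s₁, t₁) = (-2, -2) − 0.05·(-8, -6) = (-1.6, -1.7)
(s₂, t₂) = (-1.6, -1.7) − 0.05·(-6.4, -5.4) = (-1.28, -1.43)
(s₃, t₃) = (-1.28, -1.43) − 0.05·(-5.12, -4.86) = (-1.024, -1.187)

(-1.024, -1.187)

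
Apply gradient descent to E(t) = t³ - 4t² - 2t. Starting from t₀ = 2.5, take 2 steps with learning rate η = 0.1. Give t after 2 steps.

E′(t) = 3t² - 8t - 2
Step 1: E′(2.5) = -3.25; t₁ = 2.5 − 0.1·(-3.25) = 2.825
Step 2: E′(2.825) = -0.658125; t₂ = 2.825 − 0.1·(-0.658125) = 2.8908125

2.8908125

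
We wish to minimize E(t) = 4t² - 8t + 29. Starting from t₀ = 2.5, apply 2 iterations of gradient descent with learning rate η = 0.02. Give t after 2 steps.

E′(t) = 8t - 8
t₁ = 2.5 − 0.02·12 = 2.26
t₂ = 2.26 − 0.02·10.08 = 2.0584

2.0584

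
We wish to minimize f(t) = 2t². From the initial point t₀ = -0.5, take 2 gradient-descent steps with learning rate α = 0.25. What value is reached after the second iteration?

0

f′(t) = 4t
Step 1: f′(-0.5) = -2; t₁ = -0.5 − 0.25·(-2) = 0
Step 2: f′(0) = 0; t₂ = 0 − 0.25·0 = 0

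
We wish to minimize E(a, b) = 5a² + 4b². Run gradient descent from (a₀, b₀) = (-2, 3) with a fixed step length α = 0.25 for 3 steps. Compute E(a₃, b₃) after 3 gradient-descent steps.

263.8125

∇E = (10a, 8b)
Step 1: at (-2, 3), ∇E = (-20, 24) → (-2, 3) − 0.25·(-20, 24) = (3, -3)
Step 2: at (3, -3), ∇E = (30, -24) → (3, -3) − 0.25·(30, -24) = (-4.5, 3)
Step 3: at (-4.5, 3), ∇E = (-45, 24) → (-4.5, 3) − 0.25·(-45, 24) = (6.75, -3)
E(6.75, -3) = 263.8125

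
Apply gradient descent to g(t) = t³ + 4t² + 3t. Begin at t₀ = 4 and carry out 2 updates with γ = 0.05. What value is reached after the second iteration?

g′(t) = 3t² + 8t + 3
t₁ = 4 − 0.05·83 = -0.15
t₂ = -0.15 − 0.05·1.8675 = -0.243375

-0.243375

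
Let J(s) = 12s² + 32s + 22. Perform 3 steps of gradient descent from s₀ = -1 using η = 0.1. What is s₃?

-2.248

J′(s) = 24s + 32
s₁ = -1 − 0.1·8 = -1.8
s₂ = -1.8 − 0.1·(-11.2) = -0.68
s₃ = -0.68 − 0.1·15.68 = -2.248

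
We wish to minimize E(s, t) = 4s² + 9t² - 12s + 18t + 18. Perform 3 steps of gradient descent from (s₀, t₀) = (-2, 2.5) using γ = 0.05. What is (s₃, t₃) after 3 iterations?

(0.744, -0.9965)

∇E = (8s - 12, 18t + 18)
Step 1: at (-2, 2.5), ∇E = (-28, 63) → (-2, 2.5) − 0.05·(-28, 63) = (-0.6, -0.65)
Step 2: at (-0.6, -0.65), ∇E = (-16.8, 6.3) → (-0.6, -0.65) − 0.05·(-16.8, 6.3) = (0.24, -0.965)
Step 3: at (0.24, -0.965), ∇E = (-10.08, 0.63) → (0.24, -0.965) − 0.05·(-10.08, 0.63) = (0.744, -0.9965)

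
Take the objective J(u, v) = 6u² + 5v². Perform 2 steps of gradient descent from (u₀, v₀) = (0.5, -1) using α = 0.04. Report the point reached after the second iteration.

(0.1352, -0.36)

∇J = (12u, 10v)
Step 1: at (0.5, -1), ∇J = (6, -10) → (0.5, -1) − 0.04·(6, -10) = (0.26, -0.6)
Step 2: at (0.26, -0.6), ∇J = (3.12, -6) → (0.26, -0.6) − 0.04·(3.12, -6) = (0.1352, -0.36)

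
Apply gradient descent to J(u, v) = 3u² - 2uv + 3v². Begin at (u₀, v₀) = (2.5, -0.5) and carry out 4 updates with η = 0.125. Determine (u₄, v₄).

∇J = (6u - 2v, -2u + 6v)
Step 1: at (2.5, -0.5), ∇J = (16, -8) → (2.5, -0.5) − 0.125·(16, -8) = (0.5, 0.5)
Step 2: at (0.5, 0.5), ∇J = (2, 2) → (0.5, 0.5) − 0.125·(2, 2) = (0.25, 0.25)
Step 3: at (0.25, 0.25), ∇J = (1, 1) → (0.25, 0.25) − 0.125·(1, 1) = (0.125, 0.125)
Step 4: at (0.125, 0.125), ∇J = (0.5, 0.5) → (0.125, 0.125) − 0.125·(0.5, 0.5) = (0.0625, 0.0625)

(0.0625, 0.0625)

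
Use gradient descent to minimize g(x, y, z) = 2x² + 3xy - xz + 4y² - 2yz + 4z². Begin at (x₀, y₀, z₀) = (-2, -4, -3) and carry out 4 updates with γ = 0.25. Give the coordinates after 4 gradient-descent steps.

∇g = (4x + 3y - z, 3x + 8y - 2z, -x - 2y + 8z)
(x₁, y₁, z₁) = (-2, -4, -3) − 0.25·(-17, -32, -14) = (2.25, 4, 0.5)
(x₂, y₂, z₂) = (2.25, 4, 0.5) − 0.25·(20.5, 37.75, -6.25) = (-2.875, -5.4375, 2.0625)
(x₃, y₃, z₃) = (-2.875, -5.4375, 2.0625) − 0.25·(-29.875, -56.25, 30.25) = (4.59375, 8.625, -5.5)
(x₄, y₄, z₄) = (4.59375, 8.625, -5.5) − 0.25·(49.75, 93.78125, -65.84375) = (-7.84375, -14.8203125, 10.9609375)

(-7.84375, -14.8203125, 10.9609375)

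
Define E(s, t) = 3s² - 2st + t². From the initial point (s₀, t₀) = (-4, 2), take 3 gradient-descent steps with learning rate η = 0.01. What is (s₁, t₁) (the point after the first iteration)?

(-3.72, 1.88)

∇E = (6s - 2t, -2s + 2t)
(s₁, t₁) = (-4, 2) − 0.01·(-28, 12) = (-3.72, 1.88)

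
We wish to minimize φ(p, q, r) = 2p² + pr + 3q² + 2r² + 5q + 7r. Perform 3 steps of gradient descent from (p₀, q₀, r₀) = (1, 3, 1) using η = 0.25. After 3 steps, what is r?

-1.875

∇φ = (4p + r, 6q + 5, p + 4r + 7)
Step 1: at (1, 3, 1), ∇φ = (5, 23, 12) → (1, 3, 1) − 0.25·(5, 23, 12) = (-0.25, -2.75, -2)
Step 2: at (-0.25, -2.75, -2), ∇φ = (-3, -11.5, -1.25) → (-0.25, -2.75, -2) − 0.25·(-3, -11.5, -1.25) = (0.5, 0.125, -1.6875)
Step 3: at (0.5, 0.125, -1.6875), ∇φ = (0.3125, 5.75, 0.75) → (0.5, 0.125, -1.6875) − 0.25·(0.3125, 5.75, 0.75) = (0.421875, -1.3125, -1.875)
r = -1.875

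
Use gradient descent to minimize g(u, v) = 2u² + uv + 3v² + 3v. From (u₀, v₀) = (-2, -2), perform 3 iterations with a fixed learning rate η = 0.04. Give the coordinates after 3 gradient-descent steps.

(-1.02688, -1.012352)

∇g = (4u + v, u + 6v + 3)
Step 1: at (-2, -2), ∇g = (-10, -11) → (-2, -2) − 0.04·(-10, -11) = (-1.6, -1.56)
Step 2: at (-1.6, -1.56), ∇g = (-7.96, -7.96) → (-1.6, -1.56) − 0.04·(-7.96, -7.96) = (-1.2816, -1.2416)
Step 3: at (-1.2816, -1.2416), ∇g = (-6.368, -5.7312) → (-1.2816, -1.2416) − 0.04·(-6.368, -5.7312) = (-1.02688, -1.012352)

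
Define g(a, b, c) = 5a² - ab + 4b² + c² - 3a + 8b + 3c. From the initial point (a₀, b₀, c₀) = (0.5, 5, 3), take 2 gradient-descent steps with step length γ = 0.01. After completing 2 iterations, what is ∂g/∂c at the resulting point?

∇g = (10a - b - 3, -a + 8b + 8, 2c + 3)
(a₁, b₁, c₁) = (0.5, 5, 3) − 0.01·(-3, 47.5, 9) = (0.53, 4.525, 2.91)
(a₂, b₂, c₂) = (0.53, 4.525, 2.91) − 0.01·(-2.225, 43.67, 8.82) = (0.55225, 4.0883, 2.8218)
∂g/∂c at (0.55225, 4.0883, 2.8218) = 8.6436

8.6436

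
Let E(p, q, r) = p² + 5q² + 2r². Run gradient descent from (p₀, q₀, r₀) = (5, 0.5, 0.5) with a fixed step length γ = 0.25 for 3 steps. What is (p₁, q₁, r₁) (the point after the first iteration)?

∇E = (2p, 10q, 4r)
Step 1: at (5, 0.5, 0.5), ∇E = (10, 5, 2) → (5, 0.5, 0.5) − 0.25·(10, 5, 2) = (2.5, -0.75, 0)

(2.5, -0.75, 0)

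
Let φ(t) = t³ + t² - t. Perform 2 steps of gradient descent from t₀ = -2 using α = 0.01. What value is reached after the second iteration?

-2.147147

φ′(t) = 3t² + 2t - 1
Step 1: φ′(-2) = 7; t₁ = -2 − 0.01·7 = -2.07
Step 2: φ′(-2.07) = 7.7147; t₂ = -2.07 − 0.01·7.7147 = -2.147147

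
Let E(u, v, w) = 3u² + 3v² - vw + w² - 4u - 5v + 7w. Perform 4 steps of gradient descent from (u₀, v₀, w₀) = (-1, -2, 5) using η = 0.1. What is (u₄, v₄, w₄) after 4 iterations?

(0.624, 0.9973, 0.0668)

∇E = (6u - 4, 6v - w - 5, -v + 2w + 7)
(u₁, v₁, w₁) = (-1, -2, 5) − 0.1·(-10, -22, 19) = (0, 0.2, 3.1)
(u₂, v₂, w₂) = (0, 0.2, 3.1) − 0.1·(-4, -6.9, 13) = (0.4, 0.89, 1.8)
(u₃, v₃, w₃) = (0.4, 0.89, 1.8) − 0.1·(-1.6, -1.46, 9.71) = (0.56, 1.036, 0.829)
(u₄, v₄, w₄) = (0.56, 1.036, 0.829) − 0.1·(-0.64, 0.387, 7.622) = (0.624, 0.9973, 0.0668)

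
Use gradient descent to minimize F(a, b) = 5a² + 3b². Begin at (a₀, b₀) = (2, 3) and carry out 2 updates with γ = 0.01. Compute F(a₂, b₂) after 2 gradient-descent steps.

∇F = (10a, 6b)
Step 1: at (2, 3), ∇F = (20, 18) → (2, 3) − 0.01·(20, 18) = (1.8, 2.82)
Step 2: at (1.8, 2.82), ∇F = (18, 16.92) → (1.8, 2.82) − 0.01·(18, 16.92) = (1.62, 2.6508)
F(1.62, 2.6508) = 34.20222192

34.20222192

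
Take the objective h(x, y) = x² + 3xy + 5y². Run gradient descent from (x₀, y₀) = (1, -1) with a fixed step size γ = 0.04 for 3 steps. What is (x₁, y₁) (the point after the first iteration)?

∇h = (2x + 3y, 3x + 10y)
(x₁, y₁) = (1, -1) − 0.04·(-1, -7) = (1.04, -0.72)

(1.04, -0.72)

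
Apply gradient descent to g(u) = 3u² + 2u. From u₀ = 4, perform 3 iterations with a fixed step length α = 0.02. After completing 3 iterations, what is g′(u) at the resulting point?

g′(u) = 6u + 2
u₁ = 4 − 0.02·26 = 3.48
u₂ = 3.48 − 0.02·22.88 = 3.0224
u₃ = 3.0224 − 0.02·20.1344 = 2.619712
g′(u) at (2.619712) = 17.718272

17.718272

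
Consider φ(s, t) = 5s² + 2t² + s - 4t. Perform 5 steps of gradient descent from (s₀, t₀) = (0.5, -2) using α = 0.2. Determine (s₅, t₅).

∇φ = (10s + 1, 4t - 4)
(s₁, t₁) = (0.5, -2) − 0.2·(6, -12) = (-0.7, 0.4)
(s₂, t₂) = (-0.7, 0.4) − 0.2·(-6, -2.4) = (0.5, 0.88)
(s₃, t₃) = (0.5, 0.88) − 0.2·(6, -0.48) = (-0.7, 0.976)
(s₄, t₄) = (-0.7, 0.976) − 0.2·(-6, -0.096) = (0.5, 0.9952)
(s₅, t₅) = (0.5, 0.9952) − 0.2·(6, -0.0192) = (-0.7, 0.99904)

(-0.7, 0.99904)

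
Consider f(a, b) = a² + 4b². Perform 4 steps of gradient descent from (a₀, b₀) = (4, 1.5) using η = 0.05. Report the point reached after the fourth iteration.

(2.6244, 0.1944)

∇f = (2a, 8b)
Step 1: at (4, 1.5), ∇f = (8, 12) → (4, 1.5) − 0.05·(8, 12) = (3.6, 0.9)
Step 2: at (3.6, 0.9), ∇f = (7.2, 7.2) → (3.6, 0.9) − 0.05·(7.2, 7.2) = (3.24, 0.54)
Step 3: at (3.24, 0.54), ∇f = (6.48, 4.32) → (3.24, 0.54) − 0.05·(6.48, 4.32) = (2.916, 0.324)
Step 4: at (2.916, 0.324), ∇f = (5.832, 2.592) → (2.916, 0.324) − 0.05·(5.832, 2.592) = (2.6244, 0.1944)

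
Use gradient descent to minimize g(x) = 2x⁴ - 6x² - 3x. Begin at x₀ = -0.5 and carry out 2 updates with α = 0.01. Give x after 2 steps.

g′(x) = 8x³ - 12x - 3
Step 1: g′(-0.5) = 2; x₁ = -0.5 − 0.01·2 = -0.52
Step 2: g′(-0.52) = 2.115136; x₂ = -0.52 − 0.01·2.115136 = -0.54115136

-0.54115136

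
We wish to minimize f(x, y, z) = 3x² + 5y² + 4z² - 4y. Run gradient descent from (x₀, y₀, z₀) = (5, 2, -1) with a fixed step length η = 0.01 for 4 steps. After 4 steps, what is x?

3.9037448

∇f = (6x, 10y - 4, 8z)
Step 1: at (5, 2, -1), ∇f = (30, 16, -8) → (5, 2, -1) − 0.01·(30, 16, -8) = (4.7, 1.84, -0.92)
Step 2: at (4.7, 1.84, -0.92), ∇f = (28.2, 14.4, -7.36) → (4.7, 1.84, -0.92) − 0.01·(28.2, 14.4, -7.36) = (4.418, 1.696, -0.8464)
Step 3: at (4.418, 1.696, -0.8464), ∇f = (26.508, 12.96, -6.7712) → (4.418, 1.696, -0.8464) − 0.01·(26.508, 12.96, -6.7712) = (4.15292, 1.5664, -0.778688)
Step 4: at (4.15292, 1.5664, -0.778688), ∇f = (24.91752, 11.664, -6.229504) → (4.15292, 1.5664, -0.778688) − 0.01·(24.91752, 11.664, -6.229504) = (3.9037448, 1.44976, -0.71639296)
x = 3.9037448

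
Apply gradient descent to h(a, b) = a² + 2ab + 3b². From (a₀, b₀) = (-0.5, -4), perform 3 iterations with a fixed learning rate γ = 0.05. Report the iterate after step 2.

∇h = (2a + 2b, 2a + 6b)
(a₁, b₁) = (-0.5, -4) − 0.05·(-9, -25) = (-0.05, -2.75)
(a₂, b₂) = (-0.05, -2.75) − 0.05·(-5.6, -16.6) = (0.23, -1.92)

(0.23, -1.92)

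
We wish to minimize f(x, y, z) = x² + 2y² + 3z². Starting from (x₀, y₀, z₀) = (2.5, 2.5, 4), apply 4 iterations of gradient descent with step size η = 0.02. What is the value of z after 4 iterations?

2.39878144

∇f = (2x, 4y, 6z)
Step 1: at (2.5, 2.5, 4), ∇f = (5, 10, 24) → (2.5, 2.5, 4) − 0.02·(5, 10, 24) = (2.4, 2.3, 3.52)
Step 2: at (2.4, 2.3, 3.52), ∇f = (4.8, 9.2, 21.12) → (2.4, 2.3, 3.52) − 0.02·(4.8, 9.2, 21.12) = (2.304, 2.116, 3.0976)
Step 3: at (2.304, 2.116, 3.0976), ∇f = (4.608, 8.464, 18.5856) → (2.304, 2.116, 3.0976) − 0.02·(4.608, 8.464, 18.5856) = (2.21184, 1.94672, 2.725888)
Step 4: at (2.21184, 1.94672, 2.725888), ∇f = (4.42368, 7.78688, 16.355328) → (2.21184, 1.94672, 2.725888) − 0.02·(4.42368, 7.78688, 16.355328) = (2.1233664, 1.7909824, 2.39878144)
z = 2.39878144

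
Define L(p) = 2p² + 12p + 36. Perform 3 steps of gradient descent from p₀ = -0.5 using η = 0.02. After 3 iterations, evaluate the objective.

25.5794375168

L′(p) = 4p + 12
Step 1: L′(-0.5) = 10; p₁ = -0.5 − 0.02·10 = -0.7
Step 2: L′(-0.7) = 9.2; p₂ = -0.7 − 0.02·9.2 = -0.884
Step 3: L′(-0.884) = 8.464; p₃ = -0.884 − 0.02·8.464 = -1.05328
L(-1.05328) = 25.5794375168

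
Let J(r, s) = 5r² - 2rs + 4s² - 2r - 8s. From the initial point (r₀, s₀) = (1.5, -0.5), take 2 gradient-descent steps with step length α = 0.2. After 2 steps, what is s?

-0.42

∇J = (10r - 2s - 2, -2r + 8s - 8)
Step 1: at (1.5, -0.5), ∇J = (14, -15) → (1.5, -0.5) − 0.2·(14, -15) = (-1.3, 2.5)
Step 2: at (-1.3, 2.5), ∇J = (-20, 14.6) → (-1.3, 2.5) − 0.2·(-20, 14.6) = (2.7, -0.42)
s = -0.42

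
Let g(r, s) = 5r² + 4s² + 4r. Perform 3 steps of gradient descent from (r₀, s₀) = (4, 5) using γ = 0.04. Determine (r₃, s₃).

(0.5504, 1.57216)

∇g = (10r + 4, 8s)
(r₁, s₁) = (4, 5) − 0.04·(44, 40) = (2.24, 3.4)
(r₂, s₂) = (2.24, 3.4) − 0.04·(26.4, 27.2) = (1.184, 2.312)
(r₃, s₃) = (1.184, 2.312) − 0.04·(15.84, 18.496) = (0.5504, 1.57216)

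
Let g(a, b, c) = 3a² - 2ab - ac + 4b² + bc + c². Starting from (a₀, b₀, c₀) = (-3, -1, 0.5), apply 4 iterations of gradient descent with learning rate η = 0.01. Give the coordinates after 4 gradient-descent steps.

(-2.39679765, -0.92719621, 0.39195404)

∇g = (6a - 2b - c, -2a + 8b + c, -a + b + 2c)
Step 1: at (-3, -1, 0.5), ∇g = (-16.5, -1.5, 3) → (-3, -1, 0.5) − 0.01·(-16.5, -1.5, 3) = (-2.835, -0.985, 0.47)
Step 2: at (-2.835, -0.985, 0.47), ∇g = (-15.51, -1.74, 2.79) → (-2.835, -0.985, 0.47) − 0.01·(-15.51, -1.74, 2.79) = (-2.6799, -0.9676, 0.4421)
Step 3: at (-2.6799, -0.9676, 0.4421), ∇g = (-14.5863, -1.9389, 2.5965) → (-2.6799, -0.9676, 0.4421) − 0.01·(-14.5863, -1.9389, 2.5965) = (-2.534037, -0.948211, 0.416135)
Step 4: at (-2.534037, -0.948211, 0.416135), ∇g = (-13.723935, -2.101479, 2.418096) → (-2.534037, -0.948211, 0.416135) − 0.01·(-13.723935, -2.101479, 2.418096) = (-2.39679765, -0.92719621, 0.39195404)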